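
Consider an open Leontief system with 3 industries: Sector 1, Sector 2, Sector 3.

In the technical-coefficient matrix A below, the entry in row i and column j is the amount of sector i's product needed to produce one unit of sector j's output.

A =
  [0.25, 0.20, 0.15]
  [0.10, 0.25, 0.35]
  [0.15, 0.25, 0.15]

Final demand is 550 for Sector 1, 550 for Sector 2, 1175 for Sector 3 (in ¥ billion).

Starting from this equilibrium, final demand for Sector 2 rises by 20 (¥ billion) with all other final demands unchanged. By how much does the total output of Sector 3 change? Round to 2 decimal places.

Δx_3 = 11.94

I − A =
  [   0.75    -0.20    -0.15]
  [  -0.10     0.75    -0.35]
  [  -0.15    -0.25     0.85]
Cofactors of I−A, C_ij = (−1)^(i+j)·(minor ij) (rows/columns in the sector order above):
  C_11 = (0.75)(0.85) − (-0.35)(-0.25) = 0.5500
  C_12 = −[(-0.10)(0.85) − (-0.35)(-0.15)] = 0.1375
  C_13 = (-0.10)(-0.25) − (0.75)(-0.15) = 0.1375
  C_21 = −[(-0.20)(0.85) − (-0.15)(-0.25)] = 0.2075
  C_22 = (0.75)(0.85) − (-0.15)(-0.15) = 0.6150
  C_23 = −[(0.75)(-0.25) − (-0.20)(-0.15)] = 0.2175
  C_31 = (-0.20)(-0.35) − (-0.15)(0.75) = 0.1825
  C_32 = −[(0.75)(-0.35) − (-0.15)(-0.10)] = 0.2775
  C_33 = (0.75)(0.75) − (-0.20)(-0.10) = 0.5425
det(I−A) = Σ_j (I−A)_1j·C_1j = (0.75)(0.5500) + (-0.20)(0.1375) + (-0.15)(0.1375) = 0.364375
adj(I−A) = Cᵀ =
  [ 0.5500   0.2075   0.1825]
  [ 0.1375   0.6150   0.2775]
  [ 0.1375   0.2175   0.5425]
(I − A)⁻¹ = adj(I−A) / det(I−A) ≈
  [   1.5094     0.5695     0.5009]
  [   0.3774     1.6878     0.7616]
  [   0.3774     0.5969     1.4889]
Δx = (I − A)⁻¹ Δd with Δd having +20 in the Sector 2 component and 0 elsewhere.
So Δx_3 = L_32 · (+20), where L_32 = adj(I−A)_32 / det(I−A) = 0.2175 / 0.364375.
Δx_3 = 0.2175 × (+20) / 0.364375 = 4.35 / 0.364375 ≈ 11.94.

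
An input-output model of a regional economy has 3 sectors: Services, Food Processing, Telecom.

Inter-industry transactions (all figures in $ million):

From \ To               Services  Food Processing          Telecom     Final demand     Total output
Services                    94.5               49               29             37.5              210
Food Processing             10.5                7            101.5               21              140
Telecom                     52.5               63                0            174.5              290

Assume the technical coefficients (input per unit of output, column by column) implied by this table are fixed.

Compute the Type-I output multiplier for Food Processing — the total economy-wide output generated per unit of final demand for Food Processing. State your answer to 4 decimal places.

Technical coefficients a_ij = z_ij / X_j:
  a_11 = 94.5/210 = 0.45, a_21 = 10.5/210 = 0.05, a_31 = 52.5/210 = 0.25
  a_12 = 49/140 = 0.35, a_22 = 7/140 = 0.05, a_32 = 63/140 = 0.45
  a_13 = 29/290 = 0.10, a_23 = 101.5/290 = 0.35, a_33 = 0/290 = 0.00
I − A =
  [   0.55    -0.35    -0.10]
  [  -0.05     0.95    -0.35]
  [  -0.25    -0.45     1.00]
Cofactors of I−A, C_ij = (−1)^(i+j)·(minor ij) (rows/columns in the sector order above):
  C_11 = (0.95)(1.00) − (-0.35)(-0.45) = 0.7925
  C_12 = −[(-0.05)(1.00) − (-0.35)(-0.25)] = 0.1375
  C_13 = (-0.05)(-0.45) − (0.95)(-0.25) = 0.2600
  C_21 = −[(-0.35)(1.00) − (-0.10)(-0.45)] = 0.3950
  C_22 = (0.55)(1.00) − (-0.10)(-0.25) = 0.5250
  C_23 = −[(0.55)(-0.45) − (-0.35)(-0.25)] = 0.3350
  C_31 = (-0.35)(-0.35) − (-0.10)(0.95) = 0.2175
  C_32 = −[(0.55)(-0.35) − (-0.10)(-0.05)] = 0.1975
  C_33 = (0.55)(0.95) − (-0.35)(-0.05) = 0.5050
det(I−A) = Σ_j (I−A)_1j·C_1j = (0.55)(0.7925) + (-0.35)(0.1375) + (-0.10)(0.2600) = 0.36175
adj(I−A) = Cᵀ =
  [ 0.7925   0.3950   0.2175]
  [ 0.1375   0.5250   0.1975]
  [ 0.2600   0.3350   0.5050]
(I − A)⁻¹ = adj(I−A) / det(I−A) ≈
  [   2.19074     1.09191     0.60124]
  [   0.38010     1.45128     0.54596]
  [   0.71873     0.92605     1.39599]
The output multiplier for sector j is the column-j sum of the Leontief inverse (I − A)⁻¹ = adj(I−A) / det(I−A).
Column 2 of adj(I−A): (0.3950, 0.5250, 0.3350); det(I−A) = 0.36175.
m_2 = (0.3950 + 0.5250 + 0.3350) / 0.36175 = 1.255 / 0.36175 ≈ 3.4692.

m_2 = 3.4692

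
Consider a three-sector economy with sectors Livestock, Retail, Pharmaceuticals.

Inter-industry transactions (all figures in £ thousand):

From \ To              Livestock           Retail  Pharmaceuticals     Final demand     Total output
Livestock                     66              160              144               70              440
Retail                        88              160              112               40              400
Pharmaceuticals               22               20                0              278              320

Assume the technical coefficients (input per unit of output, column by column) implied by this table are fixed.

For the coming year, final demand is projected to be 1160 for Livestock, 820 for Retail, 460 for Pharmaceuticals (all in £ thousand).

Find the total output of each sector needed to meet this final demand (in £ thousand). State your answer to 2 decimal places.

x_1 = 3103.49, x_2 = 2842.93, x_3 = 757.32

Technical coefficients a_ij = z_ij / X_j:
  a_11 = 66/440 = 0.15, a_21 = 88/440 = 0.20, a_31 = 22/440 = 0.05
  a_12 = 160/400 = 0.40, a_22 = 160/400 = 0.40, a_32 = 20/400 = 0.05
  a_13 = 144/320 = 0.45, a_23 = 112/320 = 0.35, a_33 = 0/320 = 0.00
I − A =
  [   0.85    -0.40    -0.45]
  [  -0.20     0.60    -0.35]
  [  -0.05    -0.05     1.00]
Cofactors of I−A, C_ij = (−1)^(i+j)·(minor ij) (rows/columns in the sector order above):
  C_11 = (0.60)(1.00) − (-0.35)(-0.05) = 0.5825
  C_12 = −[(-0.20)(1.00) − (-0.35)(-0.05)] = 0.2175
  C_13 = (-0.20)(-0.05) − (0.60)(-0.05) = 0.0400
  C_21 = −[(-0.40)(1.00) − (-0.45)(-0.05)] = 0.4225
  C_22 = (0.85)(1.00) − (-0.45)(-0.05) = 0.8275
  C_23 = −[(0.85)(-0.05) − (-0.40)(-0.05)] = 0.0625
  C_31 = (-0.40)(-0.35) − (-0.45)(0.60) = 0.4100
  C_32 = −[(0.85)(-0.35) − (-0.45)(-0.20)] = 0.3875
  C_33 = (0.85)(0.60) − (-0.40)(-0.20) = 0.4300
det(I−A) = Σ_j (I−A)_1j·C_1j = (0.85)(0.5825) + (-0.40)(0.2175) + (-0.45)(0.0400) = 0.390125
adj(I−A) = Cᵀ =
  [ 0.5825   0.4225   0.4100]
  [ 0.2175   0.8275   0.3875]
  [ 0.0400   0.0625   0.4300]
(I − A)⁻¹ = adj(I−A) / det(I−A) ≈
  [   1.4931     1.0830     1.0509]
  [   0.5575     2.1211     0.9933]
  [   0.1025     0.1602     1.1022]
x = (I − A)⁻¹ d = adj(I−A)·d / det(I−A), with det(I−A) = 0.390125:
  x_1 = (0.5825·1160 + 0.4225·820 + 0.4100·460) / 0.390125 = 1210.75 / 0.390125 ≈ 3103.49
  x_2 = (0.2175·1160 + 0.8275·820 + 0.3875·460) / 0.390125 = 1109.10 / 0.390125 ≈ 2842.93
  x_3 = (0.0400·1160 + 0.0625·820 + 0.4300·460) / 0.390125 = 295.45 / 0.390125 ≈ 757.32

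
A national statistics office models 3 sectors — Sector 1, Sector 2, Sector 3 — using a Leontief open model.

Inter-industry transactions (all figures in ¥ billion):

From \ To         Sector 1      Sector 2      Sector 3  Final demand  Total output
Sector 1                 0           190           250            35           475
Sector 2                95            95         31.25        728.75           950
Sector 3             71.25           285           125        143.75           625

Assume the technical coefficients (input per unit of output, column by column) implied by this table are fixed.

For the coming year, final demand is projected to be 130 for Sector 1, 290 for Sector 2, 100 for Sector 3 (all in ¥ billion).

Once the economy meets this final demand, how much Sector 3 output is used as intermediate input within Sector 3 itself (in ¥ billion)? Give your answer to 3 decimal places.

Technical coefficients a_ij = z_ij / X_j:
  a_11 = 0/475 = 0.00, a_21 = 95/475 = 0.20, a_31 = 71.25/475 = 0.15
  a_12 = 190/950 = 0.20, a_22 = 95/950 = 0.10, a_32 = 285/950 = 0.30
  a_13 = 250/625 = 0.40, a_23 = 31.25/625 = 0.05, a_33 = 125/625 = 0.20
I − A =
  [   1.00    -0.20    -0.40]
  [  -0.20     0.90    -0.05]
  [  -0.15    -0.30     0.80]
Cofactors of I−A, C_ij = (−1)^(i+j)·(minor ij) (rows/columns in the sector order above):
  C_11 = (0.90)(0.80) − (-0.05)(-0.30) = 0.7050
  C_12 = −[(-0.20)(0.80) − (-0.05)(-0.15)] = 0.1675
  C_13 = (-0.20)(-0.30) − (0.90)(-0.15) = 0.1950
  C_21 = −[(-0.20)(0.80) − (-0.40)(-0.30)] = 0.2800
  C_22 = (1.00)(0.80) − (-0.40)(-0.15) = 0.7400
  C_23 = −[(1.00)(-0.30) − (-0.20)(-0.15)] = 0.3300
  C_31 = (-0.20)(-0.05) − (-0.40)(0.90) = 0.3700
  C_32 = −[(1.00)(-0.05) − (-0.40)(-0.20)] = 0.1300
  C_33 = (1.00)(0.90) − (-0.20)(-0.20) = 0.8600
det(I−A) = Σ_j (I−A)_1j·C_1j = (1.00)(0.7050) + (-0.20)(0.1675) + (-0.40)(0.1950) = 0.5935
adj(I−A) = Cᵀ =
  [ 0.7050   0.2800   0.3700]
  [ 0.1675   0.7400   0.1300]
  [ 0.1950   0.3300   0.8600]
(I − A)⁻¹ = adj(I−A) / det(I−A) ≈
  [   1.1879     0.4718     0.6234]
  [   0.2822     1.2468     0.2190]
  [   0.3286     0.5560     1.4490]
First solve x = (I − A)⁻¹ d = adj(I−A)·d / det(I−A); in particular x_3 = (0.1950·130 + 0.3300·290 + 0.8600·100) / 0.5935 = 207.05 / 0.5935 ≈ 348.86268.
Intermediate flow from 3 to 3: z_33 = a_33 · x_3 = 0.20 × 207.05 / 0.5935 = 41.41 / 0.5935 ≈ 69.773.

z_33 = 69.773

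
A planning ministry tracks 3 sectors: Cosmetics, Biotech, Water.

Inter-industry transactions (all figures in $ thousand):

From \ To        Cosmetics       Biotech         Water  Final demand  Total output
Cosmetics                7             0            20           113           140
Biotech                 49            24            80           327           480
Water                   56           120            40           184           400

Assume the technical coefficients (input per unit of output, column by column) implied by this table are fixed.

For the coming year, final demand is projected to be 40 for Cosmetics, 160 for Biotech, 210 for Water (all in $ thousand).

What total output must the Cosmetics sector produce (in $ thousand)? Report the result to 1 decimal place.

x_C = 59.6

Technical coefficients a_ij = z_ij / X_j:
  a_CC = 7/140 = 0.05, a_BC = 49/140 = 0.35, a_WC = 56/140 = 0.40
  a_CB = 0/480 = 0.00, a_BB = 24/480 = 0.05, a_WB = 120/480 = 0.25
  a_CW = 20/400 = 0.05, a_BW = 80/400 = 0.20, a_WW = 40/400 = 0.10
I − A =
  [   0.95     0.00    -0.05]
  [  -0.35     0.95    -0.20]
  [  -0.40    -0.25     0.90]
Cofactors of I−A, C_ij = (−1)^(i+j)·(minor ij) (rows/columns in the sector order above):
  C_11 = (0.95)(0.90) − (-0.20)(-0.25) = 0.8050
  C_12 = −[(-0.35)(0.90) − (-0.20)(-0.40)] = 0.3950
  C_13 = (-0.35)(-0.25) − (0.95)(-0.40) = 0.4675
  C_21 = −[(0.00)(0.90) − (-0.05)(-0.25)] = 0.0125
  C_22 = (0.95)(0.90) − (-0.05)(-0.40) = 0.8350
  C_23 = −[(0.95)(-0.25) − (0.00)(-0.40)] = 0.2375
  C_31 = (0.00)(-0.20) − (-0.05)(0.95) = 0.0475
  C_32 = −[(0.95)(-0.20) − (-0.05)(-0.35)] = 0.2075
  C_33 = (0.95)(0.95) − (0.00)(-0.35) = 0.9025
det(I−A) = Σ_j (I−A)_1j·C_1j = (0.95)(0.8050) + (0.00)(0.3950) + (-0.05)(0.4675) = 0.741375
adj(I−A) = Cᵀ =
  [ 0.8050   0.0125   0.0475]
  [ 0.3950   0.8350   0.2075]
  [ 0.4675   0.2375   0.9025]
(I − A)⁻¹ = adj(I−A) / det(I−A) ≈
  [   1.0858     0.0169     0.0641]
  [   0.5328     1.1263     0.2799]
  [   0.6306     0.3204     1.2173]
x = (I − A)⁻¹ d = adj(I−A)·d / det(I−A), with det(I−A) = 0.741375:
  x_C = (0.8050·40 + 0.0125·160 + 0.0475·210) / 0.741375 = 44.175 / 0.741375 ≈ 59.6
  x_B = (0.3950·40 + 0.8350·160 + 0.2075·210) / 0.741375 = 192.975 / 0.741375 ≈ 260.3
  x_W = (0.4675·40 + 0.2375·160 + 0.9025·210) / 0.741375 = 246.225 / 0.741375 ≈ 332.1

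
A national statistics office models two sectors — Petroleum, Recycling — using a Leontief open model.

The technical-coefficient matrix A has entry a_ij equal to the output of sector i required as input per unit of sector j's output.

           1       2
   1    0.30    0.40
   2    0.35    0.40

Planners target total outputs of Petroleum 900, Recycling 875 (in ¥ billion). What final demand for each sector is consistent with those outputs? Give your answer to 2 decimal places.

I − A =
  [   0.70    -0.40]
  [  -0.35     0.60]
d = (I − A) x:
  d_1 = (+0.70)·900 + (-0.40)·875 = 280.00
  d_2 = (-0.35)·900 + (+0.60)·875 = 210.00

d_1 = 280.00, d_2 = 210.00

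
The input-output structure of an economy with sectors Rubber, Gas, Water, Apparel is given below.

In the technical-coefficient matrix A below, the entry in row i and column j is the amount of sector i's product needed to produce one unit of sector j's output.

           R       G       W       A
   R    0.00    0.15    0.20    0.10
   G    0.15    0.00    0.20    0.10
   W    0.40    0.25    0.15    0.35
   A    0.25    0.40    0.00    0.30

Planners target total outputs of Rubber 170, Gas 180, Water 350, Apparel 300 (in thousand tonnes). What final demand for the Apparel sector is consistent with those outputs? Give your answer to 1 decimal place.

I − A =
  [   1.00    -0.15    -0.20    -0.10]
  [  -0.15     1.00    -0.20    -0.10]
  [  -0.40    -0.25     0.85    -0.35]
  [  -0.25    -0.40     0.00     0.70]
d = (I − A) x:
  d_R = (+1.00)·170 + (-0.15)·180 + (-0.20)·350 + (-0.10)·300 = 43.0
  d_G = (-0.15)·170 + (+1.00)·180 + (-0.20)·350 + (-0.10)·300 = 54.5
  d_W = (-0.40)·170 + (-0.25)·180 + (+0.85)·350 + (-0.35)·300 = 79.5
  d_A = (-0.25)·170 + (-0.40)·180 + (+0.00)·350 + (+0.70)·300 = 95.5

d_A = 95.5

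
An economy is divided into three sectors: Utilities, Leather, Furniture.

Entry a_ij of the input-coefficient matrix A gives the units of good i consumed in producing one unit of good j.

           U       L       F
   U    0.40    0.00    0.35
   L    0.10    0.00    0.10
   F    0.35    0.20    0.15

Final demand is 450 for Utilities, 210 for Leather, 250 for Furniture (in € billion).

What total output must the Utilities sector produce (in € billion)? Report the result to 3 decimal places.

I − A =
  [   0.60     0.00    -0.35]
  [  -0.10     1.00    -0.10]
  [  -0.35    -0.20     0.85]
Cofactors of I−A, C_ij = (−1)^(i+j)·(minor ij) (rows/columns in the sector order above):
  C_11 = (1.00)(0.85) − (-0.10)(-0.20) = 0.8300
  C_12 = −[(-0.10)(0.85) − (-0.10)(-0.35)] = 0.1200
  C_13 = (-0.10)(-0.20) − (1.00)(-0.35) = 0.3700
  C_21 = −[(0.00)(0.85) − (-0.35)(-0.20)] = 0.0700
  C_22 = (0.60)(0.85) − (-0.35)(-0.35) = 0.3875
  C_23 = −[(0.60)(-0.20) − (0.00)(-0.35)] = 0.1200
  C_31 = (0.00)(-0.10) − (-0.35)(1.00) = 0.3500
  C_32 = −[(0.60)(-0.10) − (-0.35)(-0.10)] = 0.0950
  C_33 = (0.60)(1.00) − (0.00)(-0.10) = 0.6000
det(I−A) = Σ_j (I−A)_1j·C_1j = (0.60)(0.8300) + (0.00)(0.1200) + (-0.35)(0.3700) = 0.3685
adj(I−A) = Cᵀ =
  [ 0.8300   0.0700   0.3500]
  [ 0.1200   0.3875   0.0950]
  [ 0.3700   0.1200   0.6000]
(I − A)⁻¹ = adj(I−A) / det(I−A) ≈
  [   2.2524     0.1900     0.9498]
  [   0.3256     1.0516     0.2578]
  [   1.0041     0.3256     1.6282]
x = (I − A)⁻¹ d = adj(I−A)·d / det(I−A), with det(I−A) = 0.3685:
  x_U = (0.8300·450 + 0.0700·210 + 0.3500·250) / 0.3685 = 475.70 / 0.3685 ≈ 1290.909
  x_L = (0.1200·450 + 0.3875·210 + 0.0950·250) / 0.3685 = 159.125 / 0.3685 ≈ 431.818
  x_F = (0.3700·450 + 0.1200·210 + 0.6000·250) / 0.3685 = 341.70 / 0.3685 ≈ 927.273

x_U = 1290.909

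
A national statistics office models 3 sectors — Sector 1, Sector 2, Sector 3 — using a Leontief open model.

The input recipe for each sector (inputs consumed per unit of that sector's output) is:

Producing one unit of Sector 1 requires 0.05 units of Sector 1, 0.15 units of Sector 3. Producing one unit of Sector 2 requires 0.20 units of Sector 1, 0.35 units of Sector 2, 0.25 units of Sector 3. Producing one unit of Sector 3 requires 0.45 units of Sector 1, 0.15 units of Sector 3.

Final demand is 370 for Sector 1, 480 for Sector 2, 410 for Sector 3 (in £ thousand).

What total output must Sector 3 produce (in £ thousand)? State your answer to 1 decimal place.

x_3 = 868.3

I − A =
  [   0.95    -0.20    -0.45]
  [   0.00     0.65     0.00]
  [  -0.15    -0.25     0.85]
Cofactors of I−A, C_ij = (−1)^(i+j)·(minor ij) (rows/columns in the sector order above):
  C_11 = (0.65)(0.85) − (0.00)(-0.25) = 0.5525
  C_12 = −[(0.00)(0.85) − (0.00)(-0.15)] = 0.0000
  C_13 = (0.00)(-0.25) − (0.65)(-0.15) = 0.0975
  C_21 = −[(-0.20)(0.85) − (-0.45)(-0.25)] = 0.2825
  C_22 = (0.95)(0.85) − (-0.45)(-0.15) = 0.7400
  C_23 = −[(0.95)(-0.25) − (-0.20)(-0.15)] = 0.2675
  C_31 = (-0.20)(0.00) − (-0.45)(0.65) = 0.2925
  C_32 = −[(0.95)(0.00) − (-0.45)(0.00)] = 0.0000
  C_33 = (0.95)(0.65) − (-0.20)(0.00) = 0.6175
det(I−A) = Σ_j (I−A)_1j·C_1j = (0.95)(0.5525) + (-0.20)(0.0000) + (-0.45)(0.0975) = 0.4810
adj(I−A) = Cᵀ =
  [ 0.5525   0.2825   0.2925]
  [ 0.0000   0.7400   0.0000]
  [ 0.0975   0.2675   0.6175]
(I − A)⁻¹ = adj(I−A) / det(I−A) ≈
  [   1.1486     0.5873     0.6081]
  [   0.0000     1.5385     0.0000]
  [   0.2027     0.5561     1.2838]
x = (I − A)⁻¹ d = adj(I−A)·d / det(I−A), with det(I−A) = 0.4810:
  x_1 = (0.5525·370 + 0.2825·480 + 0.2925·410) / 0.4810 = 459.95 / 0.4810 ≈ 956.2
  x_2 = (0.0000·370 + 0.7400·480 + 0.0000·410) / 0.4810 = 355.20 / 0.4810 ≈ 738.5
  x_3 = (0.0975·370 + 0.2675·480 + 0.6175·410) / 0.4810 = 417.65 / 0.4810 ≈ 868.3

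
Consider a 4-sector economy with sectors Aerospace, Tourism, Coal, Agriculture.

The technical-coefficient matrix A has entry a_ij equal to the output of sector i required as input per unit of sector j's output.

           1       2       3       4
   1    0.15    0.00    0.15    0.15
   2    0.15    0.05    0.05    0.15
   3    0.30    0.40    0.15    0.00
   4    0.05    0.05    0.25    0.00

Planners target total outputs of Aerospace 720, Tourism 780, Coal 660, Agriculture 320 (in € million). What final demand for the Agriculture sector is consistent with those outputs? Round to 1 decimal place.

I − A =
  [   0.85     0.00    -0.15    -0.15]
  [  -0.15     0.95    -0.05    -0.15]
  [  -0.30    -0.40     0.85     0.00]
  [  -0.05    -0.05    -0.25     1.00]
d = (I − A) x:
  d_1 = (+0.85)·720 + (+0.00)·780 + (-0.15)·660 + (-0.15)·320 = 465.0
  d_2 = (-0.15)·720 + (+0.95)·780 + (-0.05)·660 + (-0.15)·320 = 552.0
  d_3 = (-0.30)·720 + (-0.40)·780 + (+0.85)·660 + (+0.00)·320 = 33.0
  d_4 = (-0.05)·720 + (-0.05)·780 + (-0.25)·660 + (+1.00)·320 = 80.0

d_4 = 80.0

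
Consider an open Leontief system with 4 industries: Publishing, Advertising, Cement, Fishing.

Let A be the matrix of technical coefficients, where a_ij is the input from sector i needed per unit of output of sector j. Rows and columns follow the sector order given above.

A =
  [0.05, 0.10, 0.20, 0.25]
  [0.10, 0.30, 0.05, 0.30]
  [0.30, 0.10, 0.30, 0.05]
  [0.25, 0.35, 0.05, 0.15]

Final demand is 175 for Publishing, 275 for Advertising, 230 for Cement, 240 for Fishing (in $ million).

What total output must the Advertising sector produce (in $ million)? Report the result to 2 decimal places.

I − A =
  [   0.95    -0.10    -0.20    -0.25]
  [  -0.10     0.70    -0.05    -0.30]
  [  -0.30    -0.10     0.70    -0.05]
  [  -0.25    -0.35    -0.05     0.85]
Compute the cofactors C_ij = (−1)^(i+j)·(3×3 minor ij) of I−A; the adjugate is their transpose:
adj(I−A) = Cᵀ =
  [ 0.334625   0.142250   0.116875   0.155500]
  [ 0.129625   0.461875   0.084750   0.206125]
  [ 0.173500   0.144125   0.397000   0.125250]
  [ 0.162000   0.240500   0.092625   0.408250]
det(I−A) = Σ_j (I−A)_1j·C_1j = (0.95)(0.334625) + (-0.10)(0.129625) + (-0.20)(0.173500) + (-0.25)(0.162000) = 0.22973125
(I − A)⁻¹ = adj(I−A) / det(I−A) ≈
  [   1.4566     0.6192     0.5087     0.6769]
  [   0.5642     2.0105     0.3689     0.8972]
  [   0.7552     0.6274     1.7281     0.5452]
  [   0.7052     1.0469     0.4032     1.7771]
x = (I − A)⁻¹ d = adj(I−A)·d / det(I−A), with det(I−A) = 0.22973125:
  x_1 = (0.334625·175 + 0.142250·275 + 0.116875·230 + 0.155500·240) / 0.22973125 = 161.879375 / 0.22973125 ≈ 704.65
  x_2 = (0.129625·175 + 0.461875·275 + 0.084750·230 + 0.206125·240) / 0.22973125 = 218.6625 / 0.22973125 ≈ 951.82
  x_3 = (0.173500·175 + 0.144125·275 + 0.397000·230 + 0.125250·240) / 0.22973125 = 191.366875 / 0.22973125 ≈ 833.00
  x_4 = (0.162000·175 + 0.240500·275 + 0.092625·230 + 0.408250·240) / 0.22973125 = 213.77125 / 0.22973125 ≈ 930.53

x_2 = 951.82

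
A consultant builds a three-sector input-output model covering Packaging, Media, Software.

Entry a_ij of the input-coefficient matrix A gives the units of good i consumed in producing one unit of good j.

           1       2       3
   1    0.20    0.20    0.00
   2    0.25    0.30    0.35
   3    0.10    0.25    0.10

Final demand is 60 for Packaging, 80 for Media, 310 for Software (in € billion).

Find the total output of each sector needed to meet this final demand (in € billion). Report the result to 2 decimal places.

I − A =
  [   0.80    -0.20     0.00]
  [  -0.25     0.70    -0.35]
  [  -0.10    -0.25     0.90]
Cofactors of I−A, C_ij = (−1)^(i+j)·(minor ij) (rows/columns in the sector order above):
  C_11 = (0.70)(0.90) − (-0.35)(-0.25) = 0.5425
  C_12 = −[(-0.25)(0.90) − (-0.35)(-0.10)] = 0.2600
  C_13 = (-0.25)(-0.25) − (0.70)(-0.10) = 0.1325
  C_21 = −[(-0.20)(0.90) − (0.00)(-0.25)] = 0.1800
  C_22 = (0.80)(0.90) − (0.00)(-0.10) = 0.7200
  C_23 = −[(0.80)(-0.25) − (-0.20)(-0.10)] = 0.2200
  C_31 = (-0.20)(-0.35) − (0.00)(0.70) = 0.0700
  C_32 = −[(0.80)(-0.35) − (0.00)(-0.25)] = 0.2800
  C_33 = (0.80)(0.70) − (-0.20)(-0.25) = 0.5100
det(I−A) = Σ_j (I−A)_1j·C_1j = (0.80)(0.5425) + (-0.20)(0.2600) + (0.00)(0.1325) = 0.3820
adj(I−A) = Cᵀ =
  [ 0.5425   0.1800   0.0700]
  [ 0.2600   0.7200   0.2800]
  [ 0.1325   0.2200   0.5100]
(I − A)⁻¹ = adj(I−A) / det(I−A) ≈
  [   1.4202     0.4712     0.1832]
  [   0.6806     1.8848     0.7330]
  [   0.3469     0.5759     1.3351]
x = (I − A)⁻¹ d = adj(I−A)·d / det(I−A), with det(I−A) = 0.3820:
  x_1 = (0.5425·60 + 0.1800·80 + 0.0700·310) / 0.3820 = 68.65 / 0.3820 ≈ 179.71
  x_2 = (0.2600·60 + 0.7200·80 + 0.2800·310) / 0.3820 = 160.00 / 0.3820 ≈ 418.85
  x_3 = (0.1325·60 + 0.2200·80 + 0.5100·310) / 0.3820 = 183.65 / 0.3820 ≈ 480.76

x_1 = 179.71, x_2 = 418.85, x_3 = 480.76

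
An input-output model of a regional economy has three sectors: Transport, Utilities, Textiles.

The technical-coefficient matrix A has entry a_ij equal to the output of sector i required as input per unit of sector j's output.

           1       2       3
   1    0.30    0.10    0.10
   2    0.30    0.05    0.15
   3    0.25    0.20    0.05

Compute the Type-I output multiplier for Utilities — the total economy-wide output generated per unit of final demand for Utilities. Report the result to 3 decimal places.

I − A =
  [   0.70    -0.10    -0.10]
  [  -0.30     0.95    -0.15]
  [  -0.25    -0.20     0.95]
Cofactors of I−A, C_ij = (−1)^(i+j)·(minor ij) (rows/columns in the sector order above):
  C_11 = (0.95)(0.95) − (-0.15)(-0.20) = 0.8725
  C_12 = −[(-0.30)(0.95) − (-0.15)(-0.25)] = 0.3225
  C_13 = (-0.30)(-0.20) − (0.95)(-0.25) = 0.2975
  C_21 = −[(-0.10)(0.95) − (-0.10)(-0.20)] = 0.1150
  C_22 = (0.70)(0.95) − (-0.10)(-0.25) = 0.6400
  C_23 = −[(0.70)(-0.20) − (-0.10)(-0.25)] = 0.1650
  C_31 = (-0.10)(-0.15) − (-0.10)(0.95) = 0.1100
  C_32 = −[(0.70)(-0.15) − (-0.10)(-0.30)] = 0.1350
  C_33 = (0.70)(0.95) − (-0.10)(-0.30) = 0.6350
det(I−A) = Σ_j (I−A)_1j·C_1j = (0.70)(0.8725) + (-0.10)(0.3225) + (-0.10)(0.2975) = 0.54875
adj(I−A) = Cᵀ =
  [ 0.8725   0.1150   0.1100]
  [ 0.3225   0.6400   0.1350]
  [ 0.2975   0.1650   0.6350]
(I − A)⁻¹ = adj(I−A) / det(I−A) ≈
  [   1.5900     0.2096     0.2005]
  [   0.5877     1.1663     0.2460]
  [   0.5421     0.3007     1.1572]
The output multiplier for sector j is the column-j sum of the Leontief inverse (I − A)⁻¹ = adj(I−A) / det(I−A).
Column 2 of adj(I−A): (0.1150, 0.6400, 0.1650); det(I−A) = 0.54875.
m_2 = (0.1150 + 0.6400 + 0.1650) / 0.54875 = 0.92 / 0.54875 ≈ 1.677.

m_2 = 1.677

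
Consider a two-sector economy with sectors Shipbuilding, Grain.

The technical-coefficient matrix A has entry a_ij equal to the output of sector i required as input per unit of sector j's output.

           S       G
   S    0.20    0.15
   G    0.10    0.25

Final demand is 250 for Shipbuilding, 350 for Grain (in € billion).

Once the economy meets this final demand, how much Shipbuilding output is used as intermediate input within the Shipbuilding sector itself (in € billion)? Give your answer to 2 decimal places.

z_SS = 82.05

I − A =
  [   0.80    -0.15]
  [  -0.10     0.75]
det(I−A) = (0.80)(0.75) − (-0.15)(-0.10) = 0.5850
adj(I−A) = [[0.75, 0.15], [0.10, 0.80]]
(I − A)⁻¹ = adj(I−A) / det(I−A) ≈
  [   1.2821     0.2564]
  [   0.1709     1.3675]
First solve x = (I − A)⁻¹ d = adj(I−A)·d / det(I−A); in particular x_S = (0.75·250 + 0.15·350) / 0.5850 = 240.00 / 0.5850 ≈ 410.2564.
Intermediate flow from S to S: z_SS = a_SS · x_S = 0.20 × 240.00 / 0.5850 = 48.00 / 0.5850 ≈ 82.05.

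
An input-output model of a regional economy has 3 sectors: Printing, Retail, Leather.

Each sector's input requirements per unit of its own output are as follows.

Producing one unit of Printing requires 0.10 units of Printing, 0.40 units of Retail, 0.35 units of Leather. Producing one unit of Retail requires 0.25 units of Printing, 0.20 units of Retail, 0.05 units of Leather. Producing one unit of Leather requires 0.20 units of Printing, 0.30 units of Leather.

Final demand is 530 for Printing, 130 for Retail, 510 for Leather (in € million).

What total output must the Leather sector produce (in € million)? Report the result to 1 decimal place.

I − A =
  [   0.90    -0.25    -0.20]
  [  -0.40     0.80     0.00]
  [  -0.35    -0.05     0.70]
Cofactors of I−A, C_ij = (−1)^(i+j)·(minor ij) (rows/columns in the sector order above):
  C_11 = (0.80)(0.70) − (0.00)(-0.05) = 0.5600
  C_12 = −[(-0.40)(0.70) − (0.00)(-0.35)] = 0.2800
  C_13 = (-0.40)(-0.05) − (0.80)(-0.35) = 0.3000
  C_21 = −[(-0.25)(0.70) − (-0.20)(-0.05)] = 0.1850
  C_22 = (0.90)(0.70) − (-0.20)(-0.35) = 0.5600
  C_23 = −[(0.90)(-0.05) − (-0.25)(-0.35)] = 0.1325
  C_31 = (-0.25)(0.00) − (-0.20)(0.80) = 0.1600
  C_32 = −[(0.90)(0.00) − (-0.20)(-0.40)] = 0.0800
  C_33 = (0.90)(0.80) − (-0.25)(-0.40) = 0.6200
det(I−A) = Σ_j (I−A)_1j·C_1j = (0.90)(0.5600) + (-0.25)(0.2800) + (-0.20)(0.3000) = 0.3740
adj(I−A) = Cᵀ =
  [ 0.5600   0.1850   0.1600]
  [ 0.2800   0.5600   0.0800]
  [ 0.3000   0.1325   0.6200]
(I − A)⁻¹ = adj(I−A) / det(I−A) ≈
  [   1.4973     0.4947     0.4278]
  [   0.7487     1.4973     0.2139]
  [   0.8021     0.3543     1.6578]
x = (I − A)⁻¹ d = adj(I−A)·d / det(I−A), with det(I−A) = 0.3740:
  x_1 = (0.5600·530 + 0.1850·130 + 0.1600·510) / 0.3740 = 402.45 / 0.3740 ≈ 1076.1
  x_2 = (0.2800·530 + 0.5600·130 + 0.0800·510) / 0.3740 = 262.00 / 0.3740 ≈ 700.5
  x_3 = (0.3000·530 + 0.1325·130 + 0.6200·510) / 0.3740 = 492.425 / 0.3740 ≈ 1316.6

x_3 = 1316.6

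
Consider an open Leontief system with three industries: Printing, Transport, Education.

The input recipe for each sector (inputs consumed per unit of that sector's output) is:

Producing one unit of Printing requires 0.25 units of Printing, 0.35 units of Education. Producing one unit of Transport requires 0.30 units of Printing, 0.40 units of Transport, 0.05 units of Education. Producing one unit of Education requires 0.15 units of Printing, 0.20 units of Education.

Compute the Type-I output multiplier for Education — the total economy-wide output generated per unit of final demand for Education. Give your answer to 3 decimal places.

m_3 = 1.644

I − A =
  [   0.75    -0.30    -0.15]
  [   0.00     0.60     0.00]
  [  -0.35    -0.05     0.80]
Cofactors of I−A, C_ij = (−1)^(i+j)·(minor ij) (rows/columns in the sector order above):
  C_11 = (0.60)(0.80) − (0.00)(-0.05) = 0.4800
  C_12 = −[(0.00)(0.80) − (0.00)(-0.35)] = 0.0000
  C_13 = (0.00)(-0.05) − (0.60)(-0.35) = 0.2100
  C_21 = −[(-0.30)(0.80) − (-0.15)(-0.05)] = 0.2475
  C_22 = (0.75)(0.80) − (-0.15)(-0.35) = 0.5475
  C_23 = −[(0.75)(-0.05) − (-0.30)(-0.35)] = 0.1425
  C_31 = (-0.30)(0.00) − (-0.15)(0.60) = 0.0900
  C_32 = −[(0.75)(0.00) − (-0.15)(0.00)] = 0.0000
  C_33 = (0.75)(0.60) − (-0.30)(0.00) = 0.4500
det(I−A) = Σ_j (I−A)_1j·C_1j = (0.75)(0.4800) + (-0.30)(0.0000) + (-0.15)(0.2100) = 0.3285
adj(I−A) = Cᵀ =
  [ 0.4800   0.2475   0.0900]
  [ 0.0000   0.5475   0.0000]
  [ 0.2100   0.1425   0.4500]
(I − A)⁻¹ = adj(I−A) / det(I−A) ≈
  [   1.4612     0.7534     0.2740]
  [   0.0000     1.6667     0.0000]
  [   0.6393     0.4338     1.3699]
The output multiplier for sector j is the column-j sum of the Leontief inverse (I − A)⁻¹ = adj(I−A) / det(I−A).
Column 3 of adj(I−A): (0.0900, 0.0000, 0.4500); det(I−A) = 0.3285.
m_3 = (0.0900 + 0.0000 + 0.4500) / 0.3285 = 0.54 / 0.3285 ≈ 1.644.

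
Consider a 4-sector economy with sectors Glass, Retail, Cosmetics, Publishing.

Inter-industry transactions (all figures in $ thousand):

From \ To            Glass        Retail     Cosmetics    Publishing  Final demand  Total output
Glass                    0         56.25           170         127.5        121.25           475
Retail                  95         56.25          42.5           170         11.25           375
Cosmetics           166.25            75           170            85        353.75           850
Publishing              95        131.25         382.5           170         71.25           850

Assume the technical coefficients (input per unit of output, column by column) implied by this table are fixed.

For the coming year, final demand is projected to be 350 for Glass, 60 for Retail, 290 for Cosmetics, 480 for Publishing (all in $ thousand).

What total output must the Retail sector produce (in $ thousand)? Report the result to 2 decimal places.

Technical coefficients a_ij = z_ij / X_j:
  a_GG = 0/475 = 0.00, a_RG = 95/475 = 0.20, a_CG = 166.25/475 = 0.35, a_PG = 95/475 = 0.20
  a_GR = 56.25/375 = 0.15, a_RR = 56.25/375 = 0.15, a_CR = 75/375 = 0.20, a_PR = 131.25/375 = 0.35
  a_GC = 170/850 = 0.20, a_RC = 42.5/850 = 0.05, a_CC = 170/850 = 0.20, a_PC = 382.5/850 = 0.45
  a_GP = 127.5/850 = 0.15, a_RP = 170/850 = 0.20, a_CP = 85/850 = 0.10, a_PP = 170/850 = 0.20
I − A =
  [   1.00    -0.15    -0.20    -0.15]
  [  -0.20     0.85    -0.05    -0.20]
  [  -0.35    -0.20     0.80    -0.10]
  [  -0.20    -0.35    -0.45     0.80]
Compute the cofactors C_ij = (−1)^(i+j)·(3×3 minor ij) of I−A; the adjugate is their transpose:
adj(I−A) = Cᵀ =
  [ 0.422000   0.183750   0.201500   0.150250]
  [ 0.197500   0.487375   0.182000   0.181625]
  [ 0.277500   0.252375   0.544000   0.183125]
  [ 0.348000   0.401125   0.436000   0.575875]
det(I−A) = Σ_j (I−A)_1j·C_1j = (1.00)(0.422000) + (-0.15)(0.197500) + (-0.20)(0.277500) + (-0.15)(0.348000) = 0.284675
(I − A)⁻¹ = adj(I−A) / det(I−A) ≈
  [   1.4824     0.6455     0.7078     0.5278]
  [   0.6938     1.7120     0.6393     0.6380]
  [   0.9748     0.8865     1.9110     0.6433]
  [   1.2224     1.4091     1.5316     2.0229]
x = (I − A)⁻¹ d = adj(I−A)·d / det(I−A), with det(I−A) = 0.284675:
  x_G = (0.422000·350 + 0.183750·60 + 0.201500·290 + 0.150250·480) / 0.284675 = 289.28 / 0.284675 ≈ 1016.18
  x_R = (0.197500·350 + 0.487375·60 + 0.182000·290 + 0.181625·480) / 0.284675 = 238.3275 / 0.284675 ≈ 837.19
  x_C = (0.277500·350 + 0.252375·60 + 0.544000·290 + 0.183125·480) / 0.284675 = 357.9275 / 0.284675 ≈ 1257.32
  x_P = (0.348000·350 + 0.401125·60 + 0.436000·290 + 0.575875·480) / 0.284675 = 548.7275 / 0.284675 ≈ 1927.56

x_R = 837.19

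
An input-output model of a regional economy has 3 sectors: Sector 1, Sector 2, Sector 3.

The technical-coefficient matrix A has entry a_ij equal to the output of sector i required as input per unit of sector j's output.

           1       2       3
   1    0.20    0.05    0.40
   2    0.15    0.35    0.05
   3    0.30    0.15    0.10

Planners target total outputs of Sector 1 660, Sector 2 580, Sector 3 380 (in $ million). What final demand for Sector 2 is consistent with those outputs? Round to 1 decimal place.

d_2 = 259.0

I − A =
  [   0.80    -0.05    -0.40]
  [  -0.15     0.65    -0.05]
  [  -0.30    -0.15     0.90]
d = (I − A) x:
  d_1 = (+0.80)·660 + (-0.05)·580 + (-0.40)·380 = 347.0
  d_2 = (-0.15)·660 + (+0.65)·580 + (-0.05)·380 = 259.0
  d_3 = (-0.30)·660 + (-0.15)·580 + (+0.90)·380 = 57.0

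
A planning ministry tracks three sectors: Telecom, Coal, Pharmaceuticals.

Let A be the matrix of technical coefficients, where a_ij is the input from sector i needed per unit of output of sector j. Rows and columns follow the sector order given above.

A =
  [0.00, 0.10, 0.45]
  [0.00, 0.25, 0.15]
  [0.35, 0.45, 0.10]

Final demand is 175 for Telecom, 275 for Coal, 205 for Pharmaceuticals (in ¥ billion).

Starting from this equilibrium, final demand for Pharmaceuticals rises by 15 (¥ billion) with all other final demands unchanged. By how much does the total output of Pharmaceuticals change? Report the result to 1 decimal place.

Δx_3 = 23.2

I − A =
  [   1.00    -0.10    -0.45]
  [   0.00     0.75    -0.15]
  [  -0.35    -0.45     0.90]
Cofactors of I−A, C_ij = (−1)^(i+j)·(minor ij) (rows/columns in the sector order above):
  C_11 = (0.75)(0.90) − (-0.15)(-0.45) = 0.6075
  C_12 = −[(0.00)(0.90) − (-0.15)(-0.35)] = 0.0525
  C_13 = (0.00)(-0.45) − (0.75)(-0.35) = 0.2625
  C_21 = −[(-0.10)(0.90) − (-0.45)(-0.45)] = 0.2925
  C_22 = (1.00)(0.90) − (-0.45)(-0.35) = 0.7425
  C_23 = −[(1.00)(-0.45) − (-0.10)(-0.35)] = 0.4850
  C_31 = (-0.10)(-0.15) − (-0.45)(0.75) = 0.3525
  C_32 = −[(1.00)(-0.15) − (-0.45)(0.00)] = 0.1500
  C_33 = (1.00)(0.75) − (-0.10)(0.00) = 0.7500
det(I−A) = Σ_j (I−A)_1j·C_1j = (1.00)(0.6075) + (-0.10)(0.0525) + (-0.45)(0.2625) = 0.484125
adj(I−A) = Cᵀ =
  [ 0.6075   0.2925   0.3525]
  [ 0.0525   0.7425   0.1500]
  [ 0.2625   0.4850   0.7500]
(I − A)⁻¹ = adj(I−A) / det(I−A) ≈
  [   1.2548     0.6042     0.7281]
  [   0.1084     1.5337     0.3098]
  [   0.5422     1.0018     1.5492]
Δx = (I − A)⁻¹ Δd with Δd having +15 in the Pharmaceuticals component and 0 elsewhere.
So Δx_3 = L_33 · (+15), where L_33 = adj(I−A)_33 / det(I−A) = 0.7500 / 0.484125.
Δx_3 = 0.7500 × (+15) / 0.484125 = 11.25 / 0.484125 ≈ 23.2.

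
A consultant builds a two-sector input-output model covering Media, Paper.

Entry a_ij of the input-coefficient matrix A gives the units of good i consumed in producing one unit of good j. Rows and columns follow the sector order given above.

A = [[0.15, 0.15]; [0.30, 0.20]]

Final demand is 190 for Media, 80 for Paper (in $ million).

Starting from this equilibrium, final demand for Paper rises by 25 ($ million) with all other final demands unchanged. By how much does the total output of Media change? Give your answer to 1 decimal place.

Δx_M = 5.9

I − A =
  [   0.85    -0.15]
  [  -0.30     0.80]
det(I−A) = (0.85)(0.80) − (-0.15)(-0.30) = 0.6350
adj(I−A) = [[0.80, 0.15], [0.30, 0.85]]
(I − A)⁻¹ = adj(I−A) / det(I−A) ≈
  [   1.2598     0.2362]
  [   0.4724     1.3386]
Δx = (I − A)⁻¹ Δd with Δd having +25 in the Paper component and 0 elsewhere.
So Δx_M = L_MP · (+25), where L_MP = adj(I−A)_MP / det(I−A) = 0.15 / 0.6350.
Δx_M = 0.15 × (+25) / 0.6350 = 3.75 / 0.6350 ≈ 5.9.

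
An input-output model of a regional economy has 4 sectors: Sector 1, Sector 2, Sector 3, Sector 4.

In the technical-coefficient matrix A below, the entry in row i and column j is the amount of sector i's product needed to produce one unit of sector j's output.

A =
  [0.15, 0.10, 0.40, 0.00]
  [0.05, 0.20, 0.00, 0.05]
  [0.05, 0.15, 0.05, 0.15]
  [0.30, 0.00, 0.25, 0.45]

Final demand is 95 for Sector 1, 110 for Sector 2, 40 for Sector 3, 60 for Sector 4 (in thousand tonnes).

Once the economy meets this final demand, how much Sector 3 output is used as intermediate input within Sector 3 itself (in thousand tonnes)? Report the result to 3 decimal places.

z_33 = 6.011

I − A =
  [   0.85    -0.10    -0.40     0.00]
  [  -0.05     0.80     0.00    -0.05]
  [  -0.05    -0.15     0.95    -0.15]
  [  -0.30     0.00    -0.25     0.55]
Compute the cofactors C_ij = (−1)^(i+j)·(3×3 minor ij) of I−A; the adjugate is their transpose:
adj(I−A) = Cᵀ =
  [ 0.386125   0.081500   0.177250   0.055750]
  [ 0.039125   0.383250   0.027625   0.042375]
  [ 0.064375   0.077375   0.369750   0.107875]
  [ 0.239875   0.079625   0.264750   0.622250]
det(I−A) = Σ_j (I−A)_1j·C_1j = (0.85)(0.386125) + (-0.10)(0.039125) + (-0.40)(0.064375) + (0.00)(0.239875) = 0.29854375
(I − A)⁻¹ = adj(I−A) / det(I−A) ≈
  [   1.2934     0.2730     0.5937     0.1867]
  [   0.1311     1.2837     0.0925     0.1419]
  [   0.2156     0.2592     1.2385     0.3613]
  [   0.8035     0.2667     0.8868     2.0843]
First solve x = (I − A)⁻¹ d = adj(I−A)·d / det(I−A); in particular x_3 = (0.064375·95 + 0.077375·110 + 0.369750·40 + 0.107875·60) / 0.29854375 = 35.889375 / 0.29854375 ≈ 120.21479.
Intermediate flow from 3 to 3: z_33 = a_33 · x_3 = 0.05 × 35.889375 / 0.29854375 = 1.79446875 / 0.29854375 ≈ 6.011.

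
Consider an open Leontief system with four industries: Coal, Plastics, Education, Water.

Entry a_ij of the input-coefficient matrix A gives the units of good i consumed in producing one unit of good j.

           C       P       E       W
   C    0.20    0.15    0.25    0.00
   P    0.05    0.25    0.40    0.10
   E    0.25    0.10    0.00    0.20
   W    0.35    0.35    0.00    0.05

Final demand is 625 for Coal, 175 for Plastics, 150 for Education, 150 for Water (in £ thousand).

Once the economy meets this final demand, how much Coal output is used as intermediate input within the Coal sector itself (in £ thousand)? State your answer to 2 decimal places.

I − A =
  [   0.80    -0.15    -0.25     0.00]
  [  -0.05     0.75    -0.40    -0.10]
  [  -0.25    -0.10     1.00    -0.20]
  [  -0.35    -0.35     0.00     0.95]
Compute the cofactors C_ij = (−1)^(i+j)·(3×3 minor ij) of I−A; the adjugate is their transpose:
adj(I−A) = Cᵀ =
  [ 0.611500   0.183750   0.226375   0.067000]
  [ 0.205500   0.683125   0.324625   0.140250]
  [ 0.233625   0.178125   0.529625   0.130250]
  [ 0.301000   0.319375   0.203000   0.497375]
det(I−A) = Σ_j (I−A)_1j·C_1j = (0.80)(0.611500) + (-0.15)(0.205500) + (-0.25)(0.233625) + (0.00)(0.301000) = 0.39996875
(I − A)⁻¹ = adj(I−A) / det(I−A) ≈
  [   1.5289     0.4594     0.5660     0.1675]
  [   0.5138     1.7079     0.8116     0.3507]
  [   0.5841     0.4453     1.3242     0.3257]
  [   0.7526     0.7985     0.5075     1.2435]
First solve x = (I − A)⁻¹ d = adj(I−A)·d / det(I−A); in particular x_C = (0.611500·625 + 0.183750·175 + 0.226375·150 + 0.067000·150) / 0.39996875 = 458.35 / 0.39996875 ≈ 1145.9645.
Intermediate flow from C to C: z_CC = a_CC · x_C = 0.20 × 458.35 / 0.39996875 = 91.67 / 0.39996875 ≈ 229.19.

z_CC = 229.19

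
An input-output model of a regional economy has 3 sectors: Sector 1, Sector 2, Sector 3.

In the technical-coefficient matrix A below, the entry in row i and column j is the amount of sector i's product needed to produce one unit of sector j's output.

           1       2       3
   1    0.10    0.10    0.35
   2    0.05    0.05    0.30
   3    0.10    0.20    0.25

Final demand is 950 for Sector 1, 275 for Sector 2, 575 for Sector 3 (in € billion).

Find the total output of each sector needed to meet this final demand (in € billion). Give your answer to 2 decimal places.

x_1 = 1596.67, x_2 = 745.63, x_3 = 1178.39

I − A =
  [   0.90    -0.10    -0.35]
  [  -0.05     0.95    -0.30]
  [  -0.10    -0.20     0.75]
Cofactors of I−A, C_ij = (−1)^(i+j)·(minor ij) (rows/columns in the sector order above):
  C_11 = (0.95)(0.75) − (-0.30)(-0.20) = 0.6525
  C_12 = −[(-0.05)(0.75) − (-0.30)(-0.10)] = 0.0675
  C_13 = (-0.05)(-0.20) − (0.95)(-0.10) = 0.1050
  C_21 = −[(-0.10)(0.75) − (-0.35)(-0.20)] = 0.1450
  C_22 = (0.90)(0.75) − (-0.35)(-0.10) = 0.6400
  C_23 = −[(0.90)(-0.20) − (-0.10)(-0.10)] = 0.1900
  C_31 = (-0.10)(-0.30) − (-0.35)(0.95) = 0.3625
  C_32 = −[(0.90)(-0.30) − (-0.35)(-0.05)] = 0.2875
  C_33 = (0.90)(0.95) − (-0.10)(-0.05) = 0.8500
det(I−A) = Σ_j (I−A)_1j·C_1j = (0.90)(0.6525) + (-0.10)(0.0675) + (-0.35)(0.1050) = 0.54375
adj(I−A) = Cᵀ =
  [ 0.6525   0.1450   0.3625]
  [ 0.0675   0.6400   0.2875]
  [ 0.1050   0.1900   0.8500]
(I − A)⁻¹ = adj(I−A) / det(I−A) ≈
  [   1.2000     0.2667     0.6667]
  [   0.1241     1.1770     0.5287]
  [   0.1931     0.3494     1.5632]
x = (I − A)⁻¹ d = adj(I−A)·d / det(I−A), with det(I−A) = 0.54375:
  x_1 = (0.6525·950 + 0.1450·275 + 0.3625·575) / 0.54375 = 868.1875 / 0.54375 ≈ 1596.67
  x_2 = (0.0675·950 + 0.6400·275 + 0.2875·575) / 0.54375 = 405.4375 / 0.54375 ≈ 745.63
  x_3 = (0.1050·950 + 0.1900·275 + 0.8500·575) / 0.54375 = 640.75 / 0.54375 ≈ 1178.39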